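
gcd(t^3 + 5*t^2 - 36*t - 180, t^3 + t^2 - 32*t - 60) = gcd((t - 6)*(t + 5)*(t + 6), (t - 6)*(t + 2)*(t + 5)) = t^2 - t - 30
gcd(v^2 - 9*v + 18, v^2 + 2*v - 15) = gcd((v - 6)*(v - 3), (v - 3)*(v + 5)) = v - 3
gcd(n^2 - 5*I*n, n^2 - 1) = 1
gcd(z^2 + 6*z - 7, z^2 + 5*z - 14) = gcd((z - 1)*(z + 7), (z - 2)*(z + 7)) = z + 7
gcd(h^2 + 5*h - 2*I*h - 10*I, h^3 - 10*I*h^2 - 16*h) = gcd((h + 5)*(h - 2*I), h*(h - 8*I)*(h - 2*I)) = h - 2*I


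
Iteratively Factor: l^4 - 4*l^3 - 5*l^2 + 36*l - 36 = (l - 3)*(l^3 - l^2 - 8*l + 12) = (l - 3)*(l - 2)*(l^2 + l - 6) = (l - 3)*(l - 2)*(l + 3)*(l - 2)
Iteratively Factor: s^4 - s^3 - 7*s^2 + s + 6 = (s + 2)*(s^3 - 3*s^2 - s + 3) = (s + 1)*(s + 2)*(s^2 - 4*s + 3) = (s - 3)*(s + 1)*(s + 2)*(s - 1)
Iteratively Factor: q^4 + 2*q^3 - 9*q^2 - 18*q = (q)*(q^3 + 2*q^2 - 9*q - 18) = q*(q + 3)*(q^2 - q - 6) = q*(q + 2)*(q + 3)*(q - 3)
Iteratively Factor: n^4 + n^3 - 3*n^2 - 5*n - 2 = (n + 1)*(n^3 - 3*n - 2) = (n + 1)^2*(n^2 - n - 2) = (n + 1)^3*(n - 2)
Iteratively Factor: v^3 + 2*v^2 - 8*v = (v)*(v^2 + 2*v - 8) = v*(v + 4)*(v - 2)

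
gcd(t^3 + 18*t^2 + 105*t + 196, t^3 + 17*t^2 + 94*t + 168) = t^2 + 11*t + 28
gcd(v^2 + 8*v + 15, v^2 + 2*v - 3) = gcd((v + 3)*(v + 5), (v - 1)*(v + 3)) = v + 3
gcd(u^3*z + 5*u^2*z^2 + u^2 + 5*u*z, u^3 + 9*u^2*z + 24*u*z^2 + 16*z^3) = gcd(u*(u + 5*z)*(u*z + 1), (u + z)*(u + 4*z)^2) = 1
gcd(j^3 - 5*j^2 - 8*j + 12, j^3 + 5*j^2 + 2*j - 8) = j^2 + j - 2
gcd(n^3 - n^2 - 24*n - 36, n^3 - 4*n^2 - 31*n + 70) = 1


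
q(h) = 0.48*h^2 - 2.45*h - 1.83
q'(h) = 0.96*h - 2.45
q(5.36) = -1.17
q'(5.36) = 2.70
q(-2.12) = 5.52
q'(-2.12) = -4.49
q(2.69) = -4.95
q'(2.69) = 0.13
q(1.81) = -4.69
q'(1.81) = -0.71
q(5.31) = -1.31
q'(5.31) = 2.65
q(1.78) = -4.67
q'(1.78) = -0.74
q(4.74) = -2.66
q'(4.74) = 2.10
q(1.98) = -4.80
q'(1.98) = -0.55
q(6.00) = 0.75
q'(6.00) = 3.31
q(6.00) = 0.75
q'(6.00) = 3.31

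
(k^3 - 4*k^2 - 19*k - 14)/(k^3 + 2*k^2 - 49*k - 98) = (k + 1)/(k + 7)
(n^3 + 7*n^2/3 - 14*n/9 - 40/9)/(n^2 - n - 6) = (n^2 + n/3 - 20/9)/(n - 3)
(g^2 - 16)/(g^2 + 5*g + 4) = (g - 4)/(g + 1)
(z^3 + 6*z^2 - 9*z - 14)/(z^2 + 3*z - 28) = (z^2 - z - 2)/(z - 4)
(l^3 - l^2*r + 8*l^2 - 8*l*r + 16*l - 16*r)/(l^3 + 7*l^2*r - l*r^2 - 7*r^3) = (l^2 + 8*l + 16)/(l^2 + 8*l*r + 7*r^2)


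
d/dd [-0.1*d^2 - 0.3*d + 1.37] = -0.2*d - 0.3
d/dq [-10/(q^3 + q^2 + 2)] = 10*q*(3*q + 2)/(q^3 + q^2 + 2)^2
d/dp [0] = 0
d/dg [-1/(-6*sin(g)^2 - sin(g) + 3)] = -(12*sin(g) + 1)*cos(g)/(sin(g) - 3*cos(2*g))^2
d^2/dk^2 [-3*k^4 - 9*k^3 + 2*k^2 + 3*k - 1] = -36*k^2 - 54*k + 4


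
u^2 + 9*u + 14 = (u + 2)*(u + 7)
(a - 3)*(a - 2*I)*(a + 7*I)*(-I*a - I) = -I*a^4 + 5*a^3 + 2*I*a^3 - 10*a^2 - 11*I*a^2 - 15*a + 28*I*a + 42*I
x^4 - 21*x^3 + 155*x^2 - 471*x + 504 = (x - 8)*(x - 7)*(x - 3)^2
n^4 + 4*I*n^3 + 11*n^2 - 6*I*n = n*(n - I)^2*(n + 6*I)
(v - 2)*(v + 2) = v^2 - 4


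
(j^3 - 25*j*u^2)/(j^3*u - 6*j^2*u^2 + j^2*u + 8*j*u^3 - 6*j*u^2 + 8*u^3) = j*(j^2 - 25*u^2)/(u*(j^3 - 6*j^2*u + j^2 + 8*j*u^2 - 6*j*u + 8*u^2))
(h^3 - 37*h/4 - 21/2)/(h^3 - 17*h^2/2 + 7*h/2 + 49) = (h + 3/2)/(h - 7)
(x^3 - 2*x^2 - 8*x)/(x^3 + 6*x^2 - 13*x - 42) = x*(x - 4)/(x^2 + 4*x - 21)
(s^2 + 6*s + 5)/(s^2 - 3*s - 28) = (s^2 + 6*s + 5)/(s^2 - 3*s - 28)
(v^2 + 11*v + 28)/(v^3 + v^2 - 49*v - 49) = (v + 4)/(v^2 - 6*v - 7)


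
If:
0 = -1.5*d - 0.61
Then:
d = -0.41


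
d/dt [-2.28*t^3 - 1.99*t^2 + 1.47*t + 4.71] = -6.84*t^2 - 3.98*t + 1.47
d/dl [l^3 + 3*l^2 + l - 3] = 3*l^2 + 6*l + 1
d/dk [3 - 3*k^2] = -6*k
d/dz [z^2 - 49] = 2*z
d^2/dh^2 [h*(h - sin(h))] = h*sin(h) - 2*cos(h) + 2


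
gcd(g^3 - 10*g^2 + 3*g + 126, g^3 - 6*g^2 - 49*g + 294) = g^2 - 13*g + 42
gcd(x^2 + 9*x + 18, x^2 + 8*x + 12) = x + 6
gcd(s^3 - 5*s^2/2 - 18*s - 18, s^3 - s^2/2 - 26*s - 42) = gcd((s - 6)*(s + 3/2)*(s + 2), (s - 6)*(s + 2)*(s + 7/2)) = s^2 - 4*s - 12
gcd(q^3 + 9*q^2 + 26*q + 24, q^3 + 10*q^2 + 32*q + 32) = q^2 + 6*q + 8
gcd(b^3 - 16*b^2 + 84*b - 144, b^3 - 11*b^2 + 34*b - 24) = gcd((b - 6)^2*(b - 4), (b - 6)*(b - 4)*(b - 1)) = b^2 - 10*b + 24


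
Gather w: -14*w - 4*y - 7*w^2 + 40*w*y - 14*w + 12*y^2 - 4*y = -7*w^2 + w*(40*y - 28) + 12*y^2 - 8*y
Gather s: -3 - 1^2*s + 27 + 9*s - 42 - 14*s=-6*s - 18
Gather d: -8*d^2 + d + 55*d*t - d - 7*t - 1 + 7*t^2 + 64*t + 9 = -8*d^2 + 55*d*t + 7*t^2 + 57*t + 8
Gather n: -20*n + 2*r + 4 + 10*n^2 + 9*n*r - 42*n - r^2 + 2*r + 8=10*n^2 + n*(9*r - 62) - r^2 + 4*r + 12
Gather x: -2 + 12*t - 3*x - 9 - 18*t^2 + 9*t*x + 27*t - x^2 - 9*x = -18*t^2 + 39*t - x^2 + x*(9*t - 12) - 11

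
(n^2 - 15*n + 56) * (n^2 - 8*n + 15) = n^4 - 23*n^3 + 191*n^2 - 673*n + 840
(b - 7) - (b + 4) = -11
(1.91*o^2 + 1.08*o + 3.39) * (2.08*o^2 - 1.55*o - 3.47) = 3.9728*o^4 - 0.7141*o^3 - 1.2505*o^2 - 9.0021*o - 11.7633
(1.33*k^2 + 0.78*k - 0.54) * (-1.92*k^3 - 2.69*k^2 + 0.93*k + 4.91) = -2.5536*k^5 - 5.0753*k^4 + 0.1755*k^3 + 8.7083*k^2 + 3.3276*k - 2.6514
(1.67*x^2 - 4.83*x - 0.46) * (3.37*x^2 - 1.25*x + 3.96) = 5.6279*x^4 - 18.3646*x^3 + 11.1005*x^2 - 18.5518*x - 1.8216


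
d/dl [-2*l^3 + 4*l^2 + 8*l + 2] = -6*l^2 + 8*l + 8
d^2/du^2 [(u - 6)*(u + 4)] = 2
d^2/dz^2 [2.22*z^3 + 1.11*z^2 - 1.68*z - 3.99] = 13.32*z + 2.22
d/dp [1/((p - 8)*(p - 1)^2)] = ((8 - p)*(p - 1) - 2*(p - 8)^2)/((p - 8)^3*(p - 1)^3)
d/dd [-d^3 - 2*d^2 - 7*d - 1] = -3*d^2 - 4*d - 7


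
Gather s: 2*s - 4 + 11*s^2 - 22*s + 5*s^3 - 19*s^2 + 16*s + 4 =5*s^3 - 8*s^2 - 4*s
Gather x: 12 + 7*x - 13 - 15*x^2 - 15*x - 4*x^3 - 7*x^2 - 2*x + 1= -4*x^3 - 22*x^2 - 10*x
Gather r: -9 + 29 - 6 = 14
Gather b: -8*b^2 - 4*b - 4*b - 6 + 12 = -8*b^2 - 8*b + 6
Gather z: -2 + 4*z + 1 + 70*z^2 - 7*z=70*z^2 - 3*z - 1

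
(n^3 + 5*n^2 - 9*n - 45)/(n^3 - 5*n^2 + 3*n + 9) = (n^2 + 8*n + 15)/(n^2 - 2*n - 3)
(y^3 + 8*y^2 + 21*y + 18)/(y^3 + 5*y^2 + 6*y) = (y + 3)/y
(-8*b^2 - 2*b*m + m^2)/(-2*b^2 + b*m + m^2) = (4*b - m)/(b - m)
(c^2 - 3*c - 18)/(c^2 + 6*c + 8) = (c^2 - 3*c - 18)/(c^2 + 6*c + 8)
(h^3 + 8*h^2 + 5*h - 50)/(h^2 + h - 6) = (h^2 + 10*h + 25)/(h + 3)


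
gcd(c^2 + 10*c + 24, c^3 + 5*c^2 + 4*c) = c + 4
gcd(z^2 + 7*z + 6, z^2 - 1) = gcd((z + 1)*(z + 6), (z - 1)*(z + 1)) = z + 1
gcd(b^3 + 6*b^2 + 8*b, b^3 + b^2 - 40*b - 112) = b + 4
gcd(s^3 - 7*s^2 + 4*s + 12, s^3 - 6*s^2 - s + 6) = s^2 - 5*s - 6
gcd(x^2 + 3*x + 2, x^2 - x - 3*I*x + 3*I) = 1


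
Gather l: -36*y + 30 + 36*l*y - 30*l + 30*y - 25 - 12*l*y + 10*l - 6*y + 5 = l*(24*y - 20) - 12*y + 10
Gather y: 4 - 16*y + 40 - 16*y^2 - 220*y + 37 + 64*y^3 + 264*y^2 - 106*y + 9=64*y^3 + 248*y^2 - 342*y + 90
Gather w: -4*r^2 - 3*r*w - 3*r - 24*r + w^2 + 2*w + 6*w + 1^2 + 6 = -4*r^2 - 27*r + w^2 + w*(8 - 3*r) + 7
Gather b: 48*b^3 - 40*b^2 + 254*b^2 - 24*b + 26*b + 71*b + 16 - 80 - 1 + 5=48*b^3 + 214*b^2 + 73*b - 60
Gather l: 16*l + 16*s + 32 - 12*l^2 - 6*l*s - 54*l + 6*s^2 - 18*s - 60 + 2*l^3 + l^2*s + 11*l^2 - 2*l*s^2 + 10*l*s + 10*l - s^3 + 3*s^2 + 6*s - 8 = 2*l^3 + l^2*(s - 1) + l*(-2*s^2 + 4*s - 28) - s^3 + 9*s^2 + 4*s - 36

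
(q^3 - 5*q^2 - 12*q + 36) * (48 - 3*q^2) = -3*q^5 + 15*q^4 + 84*q^3 - 348*q^2 - 576*q + 1728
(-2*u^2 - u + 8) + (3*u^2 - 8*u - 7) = u^2 - 9*u + 1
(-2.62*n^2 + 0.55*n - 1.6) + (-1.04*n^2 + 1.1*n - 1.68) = -3.66*n^2 + 1.65*n - 3.28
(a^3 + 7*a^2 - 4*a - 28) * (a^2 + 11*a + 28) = a^5 + 18*a^4 + 101*a^3 + 124*a^2 - 420*a - 784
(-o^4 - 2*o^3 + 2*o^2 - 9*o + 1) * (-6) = 6*o^4 + 12*o^3 - 12*o^2 + 54*o - 6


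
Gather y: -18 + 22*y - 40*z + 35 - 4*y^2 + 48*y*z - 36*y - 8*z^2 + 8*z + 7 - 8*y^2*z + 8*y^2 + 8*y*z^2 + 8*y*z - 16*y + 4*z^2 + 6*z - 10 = y^2*(4 - 8*z) + y*(8*z^2 + 56*z - 30) - 4*z^2 - 26*z + 14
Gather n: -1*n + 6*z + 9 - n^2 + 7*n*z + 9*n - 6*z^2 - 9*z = -n^2 + n*(7*z + 8) - 6*z^2 - 3*z + 9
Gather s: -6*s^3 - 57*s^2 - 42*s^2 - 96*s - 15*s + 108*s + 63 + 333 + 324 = -6*s^3 - 99*s^2 - 3*s + 720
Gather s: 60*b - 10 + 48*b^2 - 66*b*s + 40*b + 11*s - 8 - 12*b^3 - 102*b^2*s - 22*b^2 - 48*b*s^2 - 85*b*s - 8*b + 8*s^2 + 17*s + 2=-12*b^3 + 26*b^2 + 92*b + s^2*(8 - 48*b) + s*(-102*b^2 - 151*b + 28) - 16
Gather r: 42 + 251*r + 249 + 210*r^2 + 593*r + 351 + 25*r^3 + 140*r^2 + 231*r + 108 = 25*r^3 + 350*r^2 + 1075*r + 750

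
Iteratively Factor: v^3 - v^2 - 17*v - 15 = (v + 1)*(v^2 - 2*v - 15) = (v - 5)*(v + 1)*(v + 3)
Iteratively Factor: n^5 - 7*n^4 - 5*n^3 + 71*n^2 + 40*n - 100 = (n + 2)*(n^4 - 9*n^3 + 13*n^2 + 45*n - 50) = (n + 2)^2*(n^3 - 11*n^2 + 35*n - 25) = (n - 1)*(n + 2)^2*(n^2 - 10*n + 25) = (n - 5)*(n - 1)*(n + 2)^2*(n - 5)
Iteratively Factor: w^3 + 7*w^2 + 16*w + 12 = (w + 2)*(w^2 + 5*w + 6) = (w + 2)^2*(w + 3)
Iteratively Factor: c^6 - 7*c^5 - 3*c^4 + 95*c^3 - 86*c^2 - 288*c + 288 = (c + 3)*(c^5 - 10*c^4 + 27*c^3 + 14*c^2 - 128*c + 96) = (c - 1)*(c + 3)*(c^4 - 9*c^3 + 18*c^2 + 32*c - 96) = (c - 3)*(c - 1)*(c + 3)*(c^3 - 6*c^2 + 32) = (c - 4)*(c - 3)*(c - 1)*(c + 3)*(c^2 - 2*c - 8) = (c - 4)*(c - 3)*(c - 1)*(c + 2)*(c + 3)*(c - 4)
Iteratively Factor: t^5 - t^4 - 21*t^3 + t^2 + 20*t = (t)*(t^4 - t^3 - 21*t^2 + t + 20) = t*(t + 4)*(t^3 - 5*t^2 - t + 5) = t*(t - 1)*(t + 4)*(t^2 - 4*t - 5) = t*(t - 5)*(t - 1)*(t + 4)*(t + 1)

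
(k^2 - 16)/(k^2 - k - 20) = (k - 4)/(k - 5)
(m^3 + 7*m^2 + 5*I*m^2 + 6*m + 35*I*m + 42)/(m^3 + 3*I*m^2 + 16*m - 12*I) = (m + 7)/(m - 2*I)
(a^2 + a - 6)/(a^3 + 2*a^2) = (a^2 + a - 6)/(a^2*(a + 2))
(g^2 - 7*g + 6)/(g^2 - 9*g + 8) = (g - 6)/(g - 8)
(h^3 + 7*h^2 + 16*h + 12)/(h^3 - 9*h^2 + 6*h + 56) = (h^2 + 5*h + 6)/(h^2 - 11*h + 28)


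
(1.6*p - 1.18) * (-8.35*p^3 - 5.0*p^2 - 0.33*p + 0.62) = -13.36*p^4 + 1.853*p^3 + 5.372*p^2 + 1.3814*p - 0.7316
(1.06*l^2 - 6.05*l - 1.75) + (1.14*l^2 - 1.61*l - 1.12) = 2.2*l^2 - 7.66*l - 2.87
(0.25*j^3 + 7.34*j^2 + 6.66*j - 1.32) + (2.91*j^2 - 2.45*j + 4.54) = 0.25*j^3 + 10.25*j^2 + 4.21*j + 3.22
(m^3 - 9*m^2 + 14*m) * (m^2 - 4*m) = m^5 - 13*m^4 + 50*m^3 - 56*m^2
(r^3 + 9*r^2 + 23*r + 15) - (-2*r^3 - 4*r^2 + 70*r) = 3*r^3 + 13*r^2 - 47*r + 15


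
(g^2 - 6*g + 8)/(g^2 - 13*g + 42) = (g^2 - 6*g + 8)/(g^2 - 13*g + 42)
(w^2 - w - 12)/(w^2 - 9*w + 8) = (w^2 - w - 12)/(w^2 - 9*w + 8)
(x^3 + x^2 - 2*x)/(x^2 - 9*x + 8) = x*(x + 2)/(x - 8)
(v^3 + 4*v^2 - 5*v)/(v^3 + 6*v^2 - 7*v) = (v + 5)/(v + 7)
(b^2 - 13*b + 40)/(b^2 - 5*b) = (b - 8)/b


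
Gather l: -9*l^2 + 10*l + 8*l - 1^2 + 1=-9*l^2 + 18*l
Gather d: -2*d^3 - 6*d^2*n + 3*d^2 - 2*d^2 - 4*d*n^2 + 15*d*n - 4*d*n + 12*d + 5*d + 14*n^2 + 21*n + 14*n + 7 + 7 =-2*d^3 + d^2*(1 - 6*n) + d*(-4*n^2 + 11*n + 17) + 14*n^2 + 35*n + 14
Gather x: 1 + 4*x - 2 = 4*x - 1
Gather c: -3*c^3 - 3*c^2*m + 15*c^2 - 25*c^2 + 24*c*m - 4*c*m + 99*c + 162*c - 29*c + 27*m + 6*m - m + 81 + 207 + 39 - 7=-3*c^3 + c^2*(-3*m - 10) + c*(20*m + 232) + 32*m + 320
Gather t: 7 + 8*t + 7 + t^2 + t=t^2 + 9*t + 14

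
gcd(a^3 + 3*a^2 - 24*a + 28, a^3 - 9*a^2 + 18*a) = 1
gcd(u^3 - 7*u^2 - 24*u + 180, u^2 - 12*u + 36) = u^2 - 12*u + 36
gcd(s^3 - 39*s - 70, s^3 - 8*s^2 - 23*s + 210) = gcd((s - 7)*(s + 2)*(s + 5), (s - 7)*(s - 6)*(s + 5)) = s^2 - 2*s - 35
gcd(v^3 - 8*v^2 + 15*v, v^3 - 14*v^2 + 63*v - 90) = v^2 - 8*v + 15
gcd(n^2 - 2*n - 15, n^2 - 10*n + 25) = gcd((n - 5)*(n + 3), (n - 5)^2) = n - 5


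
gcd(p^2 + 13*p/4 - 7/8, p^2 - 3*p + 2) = 1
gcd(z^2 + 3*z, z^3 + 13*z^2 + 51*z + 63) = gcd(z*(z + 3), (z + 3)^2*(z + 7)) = z + 3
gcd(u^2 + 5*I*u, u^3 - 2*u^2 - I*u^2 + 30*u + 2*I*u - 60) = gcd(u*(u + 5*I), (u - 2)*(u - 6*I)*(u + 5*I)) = u + 5*I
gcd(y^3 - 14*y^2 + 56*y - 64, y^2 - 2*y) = y - 2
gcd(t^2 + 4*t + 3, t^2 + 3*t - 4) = 1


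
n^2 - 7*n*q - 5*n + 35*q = (n - 5)*(n - 7*q)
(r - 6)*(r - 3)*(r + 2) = r^3 - 7*r^2 + 36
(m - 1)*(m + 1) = m^2 - 1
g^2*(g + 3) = g^3 + 3*g^2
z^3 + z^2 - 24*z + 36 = (z - 3)*(z - 2)*(z + 6)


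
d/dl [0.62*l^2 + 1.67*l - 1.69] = 1.24*l + 1.67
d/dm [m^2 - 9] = 2*m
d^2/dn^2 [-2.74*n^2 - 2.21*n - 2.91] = -5.48000000000000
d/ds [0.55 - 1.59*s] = -1.59000000000000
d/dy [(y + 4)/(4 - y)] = 8/(y - 4)^2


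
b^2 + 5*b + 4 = (b + 1)*(b + 4)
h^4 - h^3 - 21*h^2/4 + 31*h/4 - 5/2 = (h - 2)*(h - 1)*(h - 1/2)*(h + 5/2)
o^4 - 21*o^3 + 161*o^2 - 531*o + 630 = (o - 7)*(o - 6)*(o - 5)*(o - 3)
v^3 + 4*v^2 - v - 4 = (v - 1)*(v + 1)*(v + 4)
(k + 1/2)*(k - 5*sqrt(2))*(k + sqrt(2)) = k^3 - 4*sqrt(2)*k^2 + k^2/2 - 10*k - 2*sqrt(2)*k - 5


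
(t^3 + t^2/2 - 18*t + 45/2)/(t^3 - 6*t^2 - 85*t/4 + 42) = 2*(t^2 + 2*t - 15)/(2*t^2 - 9*t - 56)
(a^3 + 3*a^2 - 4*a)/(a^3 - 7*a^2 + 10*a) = (a^2 + 3*a - 4)/(a^2 - 7*a + 10)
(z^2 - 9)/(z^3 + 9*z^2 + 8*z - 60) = (z^2 - 9)/(z^3 + 9*z^2 + 8*z - 60)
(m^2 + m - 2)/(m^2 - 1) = (m + 2)/(m + 1)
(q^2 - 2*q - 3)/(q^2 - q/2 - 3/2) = 2*(q - 3)/(2*q - 3)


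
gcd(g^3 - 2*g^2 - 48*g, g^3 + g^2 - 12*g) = g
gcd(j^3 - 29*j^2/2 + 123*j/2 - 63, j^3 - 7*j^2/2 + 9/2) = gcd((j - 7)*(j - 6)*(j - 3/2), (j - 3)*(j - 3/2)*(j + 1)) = j - 3/2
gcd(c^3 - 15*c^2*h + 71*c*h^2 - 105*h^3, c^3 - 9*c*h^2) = c - 3*h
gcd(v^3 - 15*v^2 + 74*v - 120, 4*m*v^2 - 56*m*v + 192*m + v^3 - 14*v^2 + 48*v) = v - 6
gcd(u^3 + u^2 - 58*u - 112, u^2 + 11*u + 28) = u + 7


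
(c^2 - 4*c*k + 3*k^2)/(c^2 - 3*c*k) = (c - k)/c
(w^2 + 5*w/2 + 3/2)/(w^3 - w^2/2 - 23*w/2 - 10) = (2*w + 3)/(2*w^2 - 3*w - 20)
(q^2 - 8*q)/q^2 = (q - 8)/q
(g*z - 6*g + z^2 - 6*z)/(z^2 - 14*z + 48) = (g + z)/(z - 8)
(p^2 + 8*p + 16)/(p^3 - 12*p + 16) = (p + 4)/(p^2 - 4*p + 4)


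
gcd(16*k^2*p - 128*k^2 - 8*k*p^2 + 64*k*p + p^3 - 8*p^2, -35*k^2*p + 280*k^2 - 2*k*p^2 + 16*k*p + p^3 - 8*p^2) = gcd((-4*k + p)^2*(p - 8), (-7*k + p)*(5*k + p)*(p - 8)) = p - 8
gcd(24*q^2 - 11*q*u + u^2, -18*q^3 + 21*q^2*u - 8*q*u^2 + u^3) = 3*q - u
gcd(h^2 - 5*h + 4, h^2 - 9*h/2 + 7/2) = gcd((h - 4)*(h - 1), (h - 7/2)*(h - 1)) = h - 1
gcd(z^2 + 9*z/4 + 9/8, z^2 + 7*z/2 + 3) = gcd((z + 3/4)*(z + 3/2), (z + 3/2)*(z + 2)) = z + 3/2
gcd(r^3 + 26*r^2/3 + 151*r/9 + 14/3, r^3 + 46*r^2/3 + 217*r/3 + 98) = r^2 + 25*r/3 + 14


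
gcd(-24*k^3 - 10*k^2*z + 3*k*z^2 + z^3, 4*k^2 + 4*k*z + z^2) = 2*k + z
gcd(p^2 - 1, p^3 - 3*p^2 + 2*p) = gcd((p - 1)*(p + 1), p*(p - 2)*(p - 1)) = p - 1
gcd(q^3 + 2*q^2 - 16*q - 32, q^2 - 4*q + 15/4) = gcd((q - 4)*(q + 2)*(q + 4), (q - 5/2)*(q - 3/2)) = 1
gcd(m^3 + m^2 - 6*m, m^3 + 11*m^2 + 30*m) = m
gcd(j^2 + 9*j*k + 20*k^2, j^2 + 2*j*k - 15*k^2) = j + 5*k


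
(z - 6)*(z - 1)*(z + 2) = z^3 - 5*z^2 - 8*z + 12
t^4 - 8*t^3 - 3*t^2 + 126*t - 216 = (t - 6)*(t - 3)^2*(t + 4)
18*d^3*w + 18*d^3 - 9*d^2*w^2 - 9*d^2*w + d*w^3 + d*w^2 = (-6*d + w)*(-3*d + w)*(d*w + d)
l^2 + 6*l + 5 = (l + 1)*(l + 5)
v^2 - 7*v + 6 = (v - 6)*(v - 1)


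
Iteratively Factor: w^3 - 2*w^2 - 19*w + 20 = (w - 1)*(w^2 - w - 20) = (w - 1)*(w + 4)*(w - 5)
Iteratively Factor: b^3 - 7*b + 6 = (b + 3)*(b^2 - 3*b + 2) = (b - 1)*(b + 3)*(b - 2)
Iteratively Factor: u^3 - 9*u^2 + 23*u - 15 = (u - 1)*(u^2 - 8*u + 15) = (u - 3)*(u - 1)*(u - 5)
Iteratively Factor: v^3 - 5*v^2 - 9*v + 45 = (v - 3)*(v^2 - 2*v - 15) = (v - 3)*(v + 3)*(v - 5)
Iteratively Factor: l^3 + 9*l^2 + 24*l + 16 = (l + 4)*(l^2 + 5*l + 4) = (l + 1)*(l + 4)*(l + 4)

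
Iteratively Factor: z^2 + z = (z)*(z + 1)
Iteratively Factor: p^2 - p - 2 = (p + 1)*(p - 2)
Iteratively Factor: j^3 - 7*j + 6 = (j - 2)*(j^2 + 2*j - 3) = (j - 2)*(j + 3)*(j - 1)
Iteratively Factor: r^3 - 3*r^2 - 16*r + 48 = (r - 4)*(r^2 + r - 12) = (r - 4)*(r - 3)*(r + 4)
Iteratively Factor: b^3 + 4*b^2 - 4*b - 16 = (b + 4)*(b^2 - 4) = (b + 2)*(b + 4)*(b - 2)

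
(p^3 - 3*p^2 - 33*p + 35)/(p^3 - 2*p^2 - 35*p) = (p - 1)/p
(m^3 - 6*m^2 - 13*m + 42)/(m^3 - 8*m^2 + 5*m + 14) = (m + 3)/(m + 1)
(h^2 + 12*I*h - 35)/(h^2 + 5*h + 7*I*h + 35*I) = (h + 5*I)/(h + 5)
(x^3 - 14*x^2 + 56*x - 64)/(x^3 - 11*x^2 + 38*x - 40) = (x - 8)/(x - 5)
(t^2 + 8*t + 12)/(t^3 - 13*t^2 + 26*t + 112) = (t + 6)/(t^2 - 15*t + 56)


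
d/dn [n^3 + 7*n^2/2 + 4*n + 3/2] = 3*n^2 + 7*n + 4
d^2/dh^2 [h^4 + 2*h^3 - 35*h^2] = 12*h^2 + 12*h - 70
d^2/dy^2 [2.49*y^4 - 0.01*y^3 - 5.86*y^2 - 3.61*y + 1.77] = 29.88*y^2 - 0.06*y - 11.72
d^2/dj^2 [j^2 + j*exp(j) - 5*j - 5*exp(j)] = j*exp(j) - 3*exp(j) + 2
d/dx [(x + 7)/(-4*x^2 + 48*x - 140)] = (-x^2 + 12*x + 2*(x - 6)*(x + 7) - 35)/(4*(x^2 - 12*x + 35)^2)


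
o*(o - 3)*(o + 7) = o^3 + 4*o^2 - 21*o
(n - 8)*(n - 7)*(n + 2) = n^3 - 13*n^2 + 26*n + 112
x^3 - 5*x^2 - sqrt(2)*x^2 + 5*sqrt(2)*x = x*(x - 5)*(x - sqrt(2))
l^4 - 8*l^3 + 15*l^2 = l^2*(l - 5)*(l - 3)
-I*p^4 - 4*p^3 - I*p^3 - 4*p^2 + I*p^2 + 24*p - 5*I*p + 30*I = (p - 2)*(p + 3)*(p - 5*I)*(-I*p + 1)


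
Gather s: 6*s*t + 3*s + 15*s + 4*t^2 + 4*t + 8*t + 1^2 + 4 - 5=s*(6*t + 18) + 4*t^2 + 12*t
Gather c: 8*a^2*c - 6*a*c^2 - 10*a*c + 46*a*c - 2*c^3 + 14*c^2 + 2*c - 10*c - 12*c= -2*c^3 + c^2*(14 - 6*a) + c*(8*a^2 + 36*a - 20)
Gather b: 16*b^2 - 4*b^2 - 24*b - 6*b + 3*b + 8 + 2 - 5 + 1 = 12*b^2 - 27*b + 6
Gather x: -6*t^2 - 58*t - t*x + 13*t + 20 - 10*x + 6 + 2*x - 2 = -6*t^2 - 45*t + x*(-t - 8) + 24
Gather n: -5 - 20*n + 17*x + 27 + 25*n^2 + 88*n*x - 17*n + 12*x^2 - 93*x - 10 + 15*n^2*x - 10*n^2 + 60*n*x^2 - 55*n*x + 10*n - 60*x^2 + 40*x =n^2*(15*x + 15) + n*(60*x^2 + 33*x - 27) - 48*x^2 - 36*x + 12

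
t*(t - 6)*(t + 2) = t^3 - 4*t^2 - 12*t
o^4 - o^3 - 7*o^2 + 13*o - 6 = (o - 2)*(o - 1)^2*(o + 3)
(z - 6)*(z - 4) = z^2 - 10*z + 24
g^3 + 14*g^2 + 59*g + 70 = (g + 2)*(g + 5)*(g + 7)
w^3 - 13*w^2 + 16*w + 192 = (w - 8)^2*(w + 3)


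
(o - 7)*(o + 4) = o^2 - 3*o - 28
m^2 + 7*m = m*(m + 7)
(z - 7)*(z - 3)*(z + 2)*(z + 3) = z^4 - 5*z^3 - 23*z^2 + 45*z + 126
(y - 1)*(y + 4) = y^2 + 3*y - 4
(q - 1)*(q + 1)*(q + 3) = q^3 + 3*q^2 - q - 3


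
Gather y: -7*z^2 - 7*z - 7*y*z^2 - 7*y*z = y*(-7*z^2 - 7*z) - 7*z^2 - 7*z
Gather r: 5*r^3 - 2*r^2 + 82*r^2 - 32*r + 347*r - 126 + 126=5*r^3 + 80*r^2 + 315*r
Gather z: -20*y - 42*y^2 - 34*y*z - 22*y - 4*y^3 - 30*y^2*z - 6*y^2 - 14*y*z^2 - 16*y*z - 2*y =-4*y^3 - 48*y^2 - 14*y*z^2 - 44*y + z*(-30*y^2 - 50*y)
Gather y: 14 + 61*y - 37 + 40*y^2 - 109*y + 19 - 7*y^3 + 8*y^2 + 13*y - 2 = -7*y^3 + 48*y^2 - 35*y - 6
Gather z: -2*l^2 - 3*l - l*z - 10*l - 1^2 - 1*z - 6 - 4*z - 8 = -2*l^2 - 13*l + z*(-l - 5) - 15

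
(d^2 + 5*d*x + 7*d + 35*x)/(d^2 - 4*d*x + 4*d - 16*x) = (d^2 + 5*d*x + 7*d + 35*x)/(d^2 - 4*d*x + 4*d - 16*x)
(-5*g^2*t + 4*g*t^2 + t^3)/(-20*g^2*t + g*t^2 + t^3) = (-g + t)/(-4*g + t)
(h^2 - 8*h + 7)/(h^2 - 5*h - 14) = (h - 1)/(h + 2)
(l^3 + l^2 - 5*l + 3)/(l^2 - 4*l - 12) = (-l^3 - l^2 + 5*l - 3)/(-l^2 + 4*l + 12)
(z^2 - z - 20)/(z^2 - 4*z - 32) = (z - 5)/(z - 8)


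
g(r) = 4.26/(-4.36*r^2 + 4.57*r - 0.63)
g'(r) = 4.26*(8.72*r - 4.57)/(-4.36*r^2 + 4.57*r - 0.63)^2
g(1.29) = -2.14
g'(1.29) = 7.18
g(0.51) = 7.52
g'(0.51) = -1.63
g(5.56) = -0.04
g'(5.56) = 0.02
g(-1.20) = -0.34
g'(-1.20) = -0.42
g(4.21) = -0.07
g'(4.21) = 0.04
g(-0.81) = -0.59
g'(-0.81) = -0.96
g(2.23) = -0.35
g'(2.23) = 0.43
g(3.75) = -0.10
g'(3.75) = 0.06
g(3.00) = -0.16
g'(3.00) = 0.13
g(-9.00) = -0.01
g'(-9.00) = -0.00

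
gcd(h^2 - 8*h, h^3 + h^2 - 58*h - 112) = h - 8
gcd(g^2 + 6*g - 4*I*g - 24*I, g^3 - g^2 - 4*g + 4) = 1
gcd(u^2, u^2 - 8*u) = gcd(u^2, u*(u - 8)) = u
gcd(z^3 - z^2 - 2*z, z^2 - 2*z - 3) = z + 1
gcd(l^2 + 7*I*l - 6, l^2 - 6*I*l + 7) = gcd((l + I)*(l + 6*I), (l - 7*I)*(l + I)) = l + I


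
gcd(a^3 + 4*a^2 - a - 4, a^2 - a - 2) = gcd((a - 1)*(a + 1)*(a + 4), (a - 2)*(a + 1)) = a + 1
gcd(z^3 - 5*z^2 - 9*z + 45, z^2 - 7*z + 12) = z - 3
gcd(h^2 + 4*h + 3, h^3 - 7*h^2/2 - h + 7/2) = h + 1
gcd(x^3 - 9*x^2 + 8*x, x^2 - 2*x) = x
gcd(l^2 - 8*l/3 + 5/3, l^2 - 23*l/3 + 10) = l - 5/3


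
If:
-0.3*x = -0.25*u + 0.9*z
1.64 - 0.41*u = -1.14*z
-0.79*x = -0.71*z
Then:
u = 9.86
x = 1.89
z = 2.11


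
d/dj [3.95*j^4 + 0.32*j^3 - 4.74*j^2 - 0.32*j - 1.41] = 15.8*j^3 + 0.96*j^2 - 9.48*j - 0.32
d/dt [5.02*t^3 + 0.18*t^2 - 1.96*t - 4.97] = 15.06*t^2 + 0.36*t - 1.96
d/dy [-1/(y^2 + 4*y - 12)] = 2*(y + 2)/(y^2 + 4*y - 12)^2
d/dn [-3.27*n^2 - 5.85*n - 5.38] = -6.54*n - 5.85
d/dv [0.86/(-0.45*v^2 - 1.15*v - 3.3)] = (0.774*v + 0.989)/(0.45*v^2 + 1.15*v + 3.3)^2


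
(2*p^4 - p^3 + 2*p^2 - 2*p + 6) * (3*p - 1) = 6*p^5 - 5*p^4 + 7*p^3 - 8*p^2 + 20*p - 6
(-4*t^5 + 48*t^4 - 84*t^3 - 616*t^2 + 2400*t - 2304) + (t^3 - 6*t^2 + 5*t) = -4*t^5 + 48*t^4 - 83*t^3 - 622*t^2 + 2405*t - 2304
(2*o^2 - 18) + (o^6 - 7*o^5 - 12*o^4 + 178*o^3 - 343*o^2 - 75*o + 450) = o^6 - 7*o^5 - 12*o^4 + 178*o^3 - 341*o^2 - 75*o + 432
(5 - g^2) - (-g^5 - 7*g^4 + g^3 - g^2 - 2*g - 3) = g^5 + 7*g^4 - g^3 + 2*g + 8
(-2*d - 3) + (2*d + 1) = -2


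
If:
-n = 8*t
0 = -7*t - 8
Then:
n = 64/7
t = -8/7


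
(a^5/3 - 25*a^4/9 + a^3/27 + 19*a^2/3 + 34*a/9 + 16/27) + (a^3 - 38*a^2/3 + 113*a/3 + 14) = a^5/3 - 25*a^4/9 + 28*a^3/27 - 19*a^2/3 + 373*a/9 + 394/27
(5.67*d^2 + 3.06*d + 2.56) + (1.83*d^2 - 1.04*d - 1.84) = 7.5*d^2 + 2.02*d + 0.72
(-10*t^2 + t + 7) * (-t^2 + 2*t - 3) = 10*t^4 - 21*t^3 + 25*t^2 + 11*t - 21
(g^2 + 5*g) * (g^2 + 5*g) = g^4 + 10*g^3 + 25*g^2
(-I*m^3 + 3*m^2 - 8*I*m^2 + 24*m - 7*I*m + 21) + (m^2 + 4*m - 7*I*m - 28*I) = -I*m^3 + 4*m^2 - 8*I*m^2 + 28*m - 14*I*m + 21 - 28*I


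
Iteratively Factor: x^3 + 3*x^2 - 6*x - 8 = (x + 1)*(x^2 + 2*x - 8) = (x + 1)*(x + 4)*(x - 2)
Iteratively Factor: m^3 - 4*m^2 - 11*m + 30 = (m - 5)*(m^2 + m - 6) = (m - 5)*(m - 2)*(m + 3)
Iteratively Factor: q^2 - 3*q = (q)*(q - 3)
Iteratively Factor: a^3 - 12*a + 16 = (a - 2)*(a^2 + 2*a - 8) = (a - 2)^2*(a + 4)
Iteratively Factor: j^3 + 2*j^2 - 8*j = (j - 2)*(j^2 + 4*j) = (j - 2)*(j + 4)*(j)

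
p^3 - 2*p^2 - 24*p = p*(p - 6)*(p + 4)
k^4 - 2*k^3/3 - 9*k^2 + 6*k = k*(k - 3)*(k - 2/3)*(k + 3)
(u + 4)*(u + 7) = u^2 + 11*u + 28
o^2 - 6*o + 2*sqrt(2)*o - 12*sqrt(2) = (o - 6)*(o + 2*sqrt(2))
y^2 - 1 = (y - 1)*(y + 1)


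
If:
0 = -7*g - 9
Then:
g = -9/7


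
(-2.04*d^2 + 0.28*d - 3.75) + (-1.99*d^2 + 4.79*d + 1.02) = -4.03*d^2 + 5.07*d - 2.73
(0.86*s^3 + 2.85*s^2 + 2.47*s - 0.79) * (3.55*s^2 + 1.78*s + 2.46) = 3.053*s^5 + 11.6483*s^4 + 15.9571*s^3 + 8.6031*s^2 + 4.67*s - 1.9434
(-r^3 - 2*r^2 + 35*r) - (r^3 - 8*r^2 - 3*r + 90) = -2*r^3 + 6*r^2 + 38*r - 90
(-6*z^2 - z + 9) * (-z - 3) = 6*z^3 + 19*z^2 - 6*z - 27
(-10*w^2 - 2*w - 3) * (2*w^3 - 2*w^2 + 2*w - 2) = -20*w^5 + 16*w^4 - 22*w^3 + 22*w^2 - 2*w + 6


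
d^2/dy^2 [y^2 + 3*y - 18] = 2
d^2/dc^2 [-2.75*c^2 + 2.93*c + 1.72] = -5.50000000000000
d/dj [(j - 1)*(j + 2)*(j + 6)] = 3*j^2 + 14*j + 4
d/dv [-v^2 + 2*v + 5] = 2 - 2*v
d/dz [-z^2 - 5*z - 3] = -2*z - 5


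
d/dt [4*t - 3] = 4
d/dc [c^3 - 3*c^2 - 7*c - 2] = 3*c^2 - 6*c - 7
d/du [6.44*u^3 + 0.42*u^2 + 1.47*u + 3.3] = 19.32*u^2 + 0.84*u + 1.47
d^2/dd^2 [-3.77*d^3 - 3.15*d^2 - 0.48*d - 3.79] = -22.62*d - 6.3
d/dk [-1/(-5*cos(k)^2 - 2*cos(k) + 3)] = 2*(5*cos(k) + 1)*sin(k)/(5*cos(k)^2 + 2*cos(k) - 3)^2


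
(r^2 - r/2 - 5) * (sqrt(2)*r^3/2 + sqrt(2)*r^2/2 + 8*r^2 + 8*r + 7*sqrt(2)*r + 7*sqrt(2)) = sqrt(2)*r^5/2 + sqrt(2)*r^4/4 + 8*r^4 + 4*r^3 + 17*sqrt(2)*r^3/4 - 44*r^2 + sqrt(2)*r^2 - 77*sqrt(2)*r/2 - 40*r - 35*sqrt(2)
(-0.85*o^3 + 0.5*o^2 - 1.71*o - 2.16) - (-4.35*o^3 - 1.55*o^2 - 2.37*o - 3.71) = 3.5*o^3 + 2.05*o^2 + 0.66*o + 1.55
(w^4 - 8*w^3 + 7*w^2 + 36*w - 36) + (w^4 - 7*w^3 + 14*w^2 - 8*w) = 2*w^4 - 15*w^3 + 21*w^2 + 28*w - 36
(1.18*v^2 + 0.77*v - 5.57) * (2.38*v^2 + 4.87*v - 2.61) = 2.8084*v^4 + 7.5792*v^3 - 12.5865*v^2 - 29.1356*v + 14.5377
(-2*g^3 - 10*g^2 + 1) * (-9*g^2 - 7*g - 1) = 18*g^5 + 104*g^4 + 72*g^3 + g^2 - 7*g - 1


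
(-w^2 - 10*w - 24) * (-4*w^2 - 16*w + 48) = 4*w^4 + 56*w^3 + 208*w^2 - 96*w - 1152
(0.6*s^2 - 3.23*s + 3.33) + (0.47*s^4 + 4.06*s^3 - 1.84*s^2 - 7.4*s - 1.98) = 0.47*s^4 + 4.06*s^3 - 1.24*s^2 - 10.63*s + 1.35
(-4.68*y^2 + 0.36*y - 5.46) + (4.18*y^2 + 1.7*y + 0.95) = -0.5*y^2 + 2.06*y - 4.51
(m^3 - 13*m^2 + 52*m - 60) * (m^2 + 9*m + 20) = m^5 - 4*m^4 - 45*m^3 + 148*m^2 + 500*m - 1200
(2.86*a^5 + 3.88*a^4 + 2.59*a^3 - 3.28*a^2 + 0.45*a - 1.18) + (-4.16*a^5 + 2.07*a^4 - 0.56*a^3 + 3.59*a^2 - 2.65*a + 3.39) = -1.3*a^5 + 5.95*a^4 + 2.03*a^3 + 0.31*a^2 - 2.2*a + 2.21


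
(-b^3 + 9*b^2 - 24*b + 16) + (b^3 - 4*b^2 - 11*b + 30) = 5*b^2 - 35*b + 46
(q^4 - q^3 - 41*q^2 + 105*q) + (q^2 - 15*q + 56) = q^4 - q^3 - 40*q^2 + 90*q + 56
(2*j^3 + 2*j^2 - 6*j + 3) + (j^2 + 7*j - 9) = 2*j^3 + 3*j^2 + j - 6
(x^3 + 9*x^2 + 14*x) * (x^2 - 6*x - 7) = x^5 + 3*x^4 - 47*x^3 - 147*x^2 - 98*x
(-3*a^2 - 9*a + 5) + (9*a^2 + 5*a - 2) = 6*a^2 - 4*a + 3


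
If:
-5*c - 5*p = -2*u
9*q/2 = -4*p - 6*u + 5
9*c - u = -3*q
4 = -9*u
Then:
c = -814/1575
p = 178/525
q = 6626/4725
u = -4/9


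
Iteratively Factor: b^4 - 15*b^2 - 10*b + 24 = (b - 4)*(b^3 + 4*b^2 + b - 6) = (b - 4)*(b + 2)*(b^2 + 2*b - 3) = (b - 4)*(b - 1)*(b + 2)*(b + 3)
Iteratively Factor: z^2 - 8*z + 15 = (z - 5)*(z - 3)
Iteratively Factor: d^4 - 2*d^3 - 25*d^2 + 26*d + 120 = (d - 5)*(d^3 + 3*d^2 - 10*d - 24) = (d - 5)*(d + 4)*(d^2 - d - 6) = (d - 5)*(d - 3)*(d + 4)*(d + 2)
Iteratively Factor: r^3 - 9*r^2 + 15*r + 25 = (r + 1)*(r^2 - 10*r + 25) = (r - 5)*(r + 1)*(r - 5)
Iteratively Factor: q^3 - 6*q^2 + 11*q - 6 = (q - 2)*(q^2 - 4*q + 3) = (q - 2)*(q - 1)*(q - 3)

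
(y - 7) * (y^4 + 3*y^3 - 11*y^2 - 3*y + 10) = y^5 - 4*y^4 - 32*y^3 + 74*y^2 + 31*y - 70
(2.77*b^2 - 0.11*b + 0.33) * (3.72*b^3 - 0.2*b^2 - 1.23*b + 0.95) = 10.3044*b^5 - 0.9632*b^4 - 2.1575*b^3 + 2.7008*b^2 - 0.5104*b + 0.3135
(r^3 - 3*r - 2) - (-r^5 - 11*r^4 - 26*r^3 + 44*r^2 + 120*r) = r^5 + 11*r^4 + 27*r^3 - 44*r^2 - 123*r - 2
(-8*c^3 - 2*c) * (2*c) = -16*c^4 - 4*c^2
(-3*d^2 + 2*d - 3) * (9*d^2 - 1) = -27*d^4 + 18*d^3 - 24*d^2 - 2*d + 3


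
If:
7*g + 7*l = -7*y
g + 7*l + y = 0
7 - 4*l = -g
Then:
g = -7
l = 0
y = 7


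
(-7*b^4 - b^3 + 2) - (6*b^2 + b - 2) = -7*b^4 - b^3 - 6*b^2 - b + 4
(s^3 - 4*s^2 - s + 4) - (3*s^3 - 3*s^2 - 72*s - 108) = -2*s^3 - s^2 + 71*s + 112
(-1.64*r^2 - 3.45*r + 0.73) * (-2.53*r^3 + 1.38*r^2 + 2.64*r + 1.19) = 4.1492*r^5 + 6.4653*r^4 - 10.9375*r^3 - 10.0522*r^2 - 2.1783*r + 0.8687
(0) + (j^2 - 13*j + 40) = j^2 - 13*j + 40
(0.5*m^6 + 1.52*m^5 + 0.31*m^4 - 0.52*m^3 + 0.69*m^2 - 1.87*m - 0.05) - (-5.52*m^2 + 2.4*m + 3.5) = 0.5*m^6 + 1.52*m^5 + 0.31*m^4 - 0.52*m^3 + 6.21*m^2 - 4.27*m - 3.55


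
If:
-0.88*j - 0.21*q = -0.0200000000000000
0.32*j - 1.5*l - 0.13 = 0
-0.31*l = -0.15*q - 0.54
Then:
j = 0.84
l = 0.09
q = -3.41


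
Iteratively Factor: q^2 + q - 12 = (q - 3)*(q + 4)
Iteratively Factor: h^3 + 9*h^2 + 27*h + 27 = (h + 3)*(h^2 + 6*h + 9) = (h + 3)^2*(h + 3)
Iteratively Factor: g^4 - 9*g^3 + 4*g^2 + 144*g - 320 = (g - 4)*(g^3 - 5*g^2 - 16*g + 80) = (g - 4)^2*(g^2 - g - 20) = (g - 5)*(g - 4)^2*(g + 4)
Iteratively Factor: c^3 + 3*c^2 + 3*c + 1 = (c + 1)*(c^2 + 2*c + 1) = (c + 1)^2*(c + 1)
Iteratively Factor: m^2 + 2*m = (m + 2)*(m)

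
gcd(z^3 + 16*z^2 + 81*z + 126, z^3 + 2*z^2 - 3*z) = z + 3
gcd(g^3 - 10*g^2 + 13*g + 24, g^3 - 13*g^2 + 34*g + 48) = g^2 - 7*g - 8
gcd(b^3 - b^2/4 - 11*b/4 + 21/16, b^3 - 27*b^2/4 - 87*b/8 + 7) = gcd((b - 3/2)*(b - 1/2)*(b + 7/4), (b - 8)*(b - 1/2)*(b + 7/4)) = b^2 + 5*b/4 - 7/8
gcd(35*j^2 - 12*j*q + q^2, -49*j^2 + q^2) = -7*j + q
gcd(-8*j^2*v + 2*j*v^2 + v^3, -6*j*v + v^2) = v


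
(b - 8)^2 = b^2 - 16*b + 64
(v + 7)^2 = v^2 + 14*v + 49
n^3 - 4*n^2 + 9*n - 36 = (n - 4)*(n - 3*I)*(n + 3*I)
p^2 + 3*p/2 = p*(p + 3/2)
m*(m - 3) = m^2 - 3*m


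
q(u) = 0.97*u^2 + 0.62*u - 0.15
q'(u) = 1.94*u + 0.62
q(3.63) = 14.88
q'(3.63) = 7.66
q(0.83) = 1.03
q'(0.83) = 2.23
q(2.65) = 8.30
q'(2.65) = 5.76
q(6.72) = 47.82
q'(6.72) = 13.66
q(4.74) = 24.58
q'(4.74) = 9.82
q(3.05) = 10.76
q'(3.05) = 6.54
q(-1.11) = 0.36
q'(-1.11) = -1.53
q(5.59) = 33.63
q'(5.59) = 11.46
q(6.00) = 38.49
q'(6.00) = 12.26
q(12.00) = 146.97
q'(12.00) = 23.90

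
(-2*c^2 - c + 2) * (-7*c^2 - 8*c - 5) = 14*c^4 + 23*c^3 + 4*c^2 - 11*c - 10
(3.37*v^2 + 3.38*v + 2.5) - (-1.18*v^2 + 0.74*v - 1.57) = 4.55*v^2 + 2.64*v + 4.07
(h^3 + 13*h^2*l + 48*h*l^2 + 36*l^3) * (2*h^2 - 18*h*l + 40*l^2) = 2*h^5 + 8*h^4*l - 98*h^3*l^2 - 272*h^2*l^3 + 1272*h*l^4 + 1440*l^5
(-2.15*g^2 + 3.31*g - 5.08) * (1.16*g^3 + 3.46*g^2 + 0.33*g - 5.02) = -2.494*g^5 - 3.5994*g^4 + 4.8503*g^3 - 5.6915*g^2 - 18.2926*g + 25.5016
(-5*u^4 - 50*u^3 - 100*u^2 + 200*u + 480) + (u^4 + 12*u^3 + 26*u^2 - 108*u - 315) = -4*u^4 - 38*u^3 - 74*u^2 + 92*u + 165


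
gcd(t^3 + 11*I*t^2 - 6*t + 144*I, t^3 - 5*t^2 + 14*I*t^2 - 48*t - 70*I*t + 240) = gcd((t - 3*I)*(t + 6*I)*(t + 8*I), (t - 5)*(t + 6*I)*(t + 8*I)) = t^2 + 14*I*t - 48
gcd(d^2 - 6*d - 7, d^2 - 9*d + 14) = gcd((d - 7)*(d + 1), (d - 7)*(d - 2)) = d - 7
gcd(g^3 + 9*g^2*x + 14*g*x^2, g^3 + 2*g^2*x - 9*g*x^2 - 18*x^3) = g + 2*x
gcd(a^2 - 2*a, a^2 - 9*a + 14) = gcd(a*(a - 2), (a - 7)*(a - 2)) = a - 2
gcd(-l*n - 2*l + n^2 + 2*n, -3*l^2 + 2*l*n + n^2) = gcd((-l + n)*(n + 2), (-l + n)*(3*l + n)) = l - n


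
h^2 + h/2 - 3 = (h - 3/2)*(h + 2)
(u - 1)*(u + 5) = u^2 + 4*u - 5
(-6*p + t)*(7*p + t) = -42*p^2 + p*t + t^2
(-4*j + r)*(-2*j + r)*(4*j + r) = 32*j^3 - 16*j^2*r - 2*j*r^2 + r^3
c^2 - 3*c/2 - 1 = (c - 2)*(c + 1/2)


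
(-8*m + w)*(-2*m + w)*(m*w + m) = 16*m^3*w + 16*m^3 - 10*m^2*w^2 - 10*m^2*w + m*w^3 + m*w^2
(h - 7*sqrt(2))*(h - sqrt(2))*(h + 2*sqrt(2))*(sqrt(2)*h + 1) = sqrt(2)*h^4 - 11*h^3 - 24*sqrt(2)*h^2 + 38*h + 28*sqrt(2)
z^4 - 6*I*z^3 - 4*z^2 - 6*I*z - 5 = (z - 5*I)*(z - I)^2*(z + I)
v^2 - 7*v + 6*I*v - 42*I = (v - 7)*(v + 6*I)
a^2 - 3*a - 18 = (a - 6)*(a + 3)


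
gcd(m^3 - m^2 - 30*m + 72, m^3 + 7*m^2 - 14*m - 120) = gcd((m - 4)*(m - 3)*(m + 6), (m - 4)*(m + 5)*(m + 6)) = m^2 + 2*m - 24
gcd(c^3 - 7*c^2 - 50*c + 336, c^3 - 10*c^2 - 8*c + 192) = c^2 - 14*c + 48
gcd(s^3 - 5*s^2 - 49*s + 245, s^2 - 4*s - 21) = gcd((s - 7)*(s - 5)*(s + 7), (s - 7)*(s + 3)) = s - 7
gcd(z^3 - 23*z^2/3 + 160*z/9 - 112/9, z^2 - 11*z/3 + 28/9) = z^2 - 11*z/3 + 28/9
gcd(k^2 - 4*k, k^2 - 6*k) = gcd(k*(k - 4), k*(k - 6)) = k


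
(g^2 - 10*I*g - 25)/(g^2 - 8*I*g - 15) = (g - 5*I)/(g - 3*I)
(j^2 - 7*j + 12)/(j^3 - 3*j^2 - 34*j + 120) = (j - 3)/(j^2 + j - 30)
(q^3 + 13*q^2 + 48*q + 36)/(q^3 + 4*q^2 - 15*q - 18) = (q + 6)/(q - 3)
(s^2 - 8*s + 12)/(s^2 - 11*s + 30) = (s - 2)/(s - 5)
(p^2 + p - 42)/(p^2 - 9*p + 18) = (p + 7)/(p - 3)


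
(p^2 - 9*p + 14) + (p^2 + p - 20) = 2*p^2 - 8*p - 6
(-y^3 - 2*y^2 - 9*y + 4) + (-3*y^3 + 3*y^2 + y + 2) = -4*y^3 + y^2 - 8*y + 6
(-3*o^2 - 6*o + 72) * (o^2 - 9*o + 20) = -3*o^4 + 21*o^3 + 66*o^2 - 768*o + 1440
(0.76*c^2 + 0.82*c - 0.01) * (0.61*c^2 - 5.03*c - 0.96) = 0.4636*c^4 - 3.3226*c^3 - 4.8603*c^2 - 0.7369*c + 0.0096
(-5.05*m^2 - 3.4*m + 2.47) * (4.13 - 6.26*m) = 31.613*m^3 + 0.427499999999998*m^2 - 29.5042*m + 10.2011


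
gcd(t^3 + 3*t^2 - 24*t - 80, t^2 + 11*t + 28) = t + 4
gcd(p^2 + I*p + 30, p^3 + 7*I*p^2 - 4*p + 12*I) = p + 6*I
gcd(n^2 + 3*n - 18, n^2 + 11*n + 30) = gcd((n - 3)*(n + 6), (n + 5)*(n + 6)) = n + 6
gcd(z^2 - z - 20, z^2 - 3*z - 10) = z - 5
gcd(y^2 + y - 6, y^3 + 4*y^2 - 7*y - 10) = y - 2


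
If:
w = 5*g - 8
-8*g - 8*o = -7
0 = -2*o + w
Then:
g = 39/28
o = -29/56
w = -29/28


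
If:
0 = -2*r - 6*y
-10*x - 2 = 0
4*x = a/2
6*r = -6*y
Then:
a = -8/5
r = 0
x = -1/5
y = 0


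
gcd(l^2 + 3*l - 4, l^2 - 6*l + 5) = l - 1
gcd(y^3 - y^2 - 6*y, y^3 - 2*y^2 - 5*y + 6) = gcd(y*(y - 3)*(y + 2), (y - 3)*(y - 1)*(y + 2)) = y^2 - y - 6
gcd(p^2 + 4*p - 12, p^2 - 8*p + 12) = p - 2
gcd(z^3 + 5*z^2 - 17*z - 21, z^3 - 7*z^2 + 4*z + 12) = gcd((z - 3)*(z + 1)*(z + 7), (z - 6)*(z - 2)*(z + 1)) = z + 1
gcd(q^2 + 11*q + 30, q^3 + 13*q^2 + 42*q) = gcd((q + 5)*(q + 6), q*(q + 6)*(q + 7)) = q + 6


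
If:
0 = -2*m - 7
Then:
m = -7/2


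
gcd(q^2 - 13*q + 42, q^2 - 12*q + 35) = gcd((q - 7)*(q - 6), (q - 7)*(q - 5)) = q - 7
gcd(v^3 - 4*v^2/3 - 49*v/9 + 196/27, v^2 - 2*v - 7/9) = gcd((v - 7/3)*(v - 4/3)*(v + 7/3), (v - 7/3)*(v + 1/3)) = v - 7/3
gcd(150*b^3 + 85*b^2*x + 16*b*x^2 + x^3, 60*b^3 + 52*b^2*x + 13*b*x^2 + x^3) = 30*b^2 + 11*b*x + x^2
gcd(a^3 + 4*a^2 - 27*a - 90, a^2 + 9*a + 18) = a^2 + 9*a + 18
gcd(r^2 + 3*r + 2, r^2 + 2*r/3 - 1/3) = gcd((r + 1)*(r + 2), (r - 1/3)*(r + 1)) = r + 1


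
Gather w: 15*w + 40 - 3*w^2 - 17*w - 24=-3*w^2 - 2*w + 16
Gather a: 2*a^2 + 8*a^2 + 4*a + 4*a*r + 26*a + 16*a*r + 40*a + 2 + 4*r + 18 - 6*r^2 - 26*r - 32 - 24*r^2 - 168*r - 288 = 10*a^2 + a*(20*r + 70) - 30*r^2 - 190*r - 300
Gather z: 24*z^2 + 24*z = 24*z^2 + 24*z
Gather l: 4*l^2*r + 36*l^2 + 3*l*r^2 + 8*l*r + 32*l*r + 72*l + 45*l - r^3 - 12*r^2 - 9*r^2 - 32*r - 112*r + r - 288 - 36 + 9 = l^2*(4*r + 36) + l*(3*r^2 + 40*r + 117) - r^3 - 21*r^2 - 143*r - 315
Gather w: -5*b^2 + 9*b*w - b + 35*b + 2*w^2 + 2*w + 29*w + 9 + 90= -5*b^2 + 34*b + 2*w^2 + w*(9*b + 31) + 99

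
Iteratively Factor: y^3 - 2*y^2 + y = (y - 1)*(y^2 - y) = y*(y - 1)*(y - 1)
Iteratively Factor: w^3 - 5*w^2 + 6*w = (w - 2)*(w^2 - 3*w) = (w - 3)*(w - 2)*(w)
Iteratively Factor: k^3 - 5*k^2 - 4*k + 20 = (k - 5)*(k^2 - 4) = (k - 5)*(k - 2)*(k + 2)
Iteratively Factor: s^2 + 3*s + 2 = (s + 2)*(s + 1)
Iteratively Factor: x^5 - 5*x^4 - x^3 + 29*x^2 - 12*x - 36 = (x + 2)*(x^4 - 7*x^3 + 13*x^2 + 3*x - 18) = (x - 2)*(x + 2)*(x^3 - 5*x^2 + 3*x + 9) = (x - 2)*(x + 1)*(x + 2)*(x^2 - 6*x + 9) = (x - 3)*(x - 2)*(x + 1)*(x + 2)*(x - 3)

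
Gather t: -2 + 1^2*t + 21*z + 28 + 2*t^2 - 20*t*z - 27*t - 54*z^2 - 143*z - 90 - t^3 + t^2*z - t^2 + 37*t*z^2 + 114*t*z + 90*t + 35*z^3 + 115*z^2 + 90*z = -t^3 + t^2*(z + 1) + t*(37*z^2 + 94*z + 64) + 35*z^3 + 61*z^2 - 32*z - 64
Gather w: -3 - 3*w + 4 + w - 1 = -2*w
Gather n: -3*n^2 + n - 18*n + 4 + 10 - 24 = -3*n^2 - 17*n - 10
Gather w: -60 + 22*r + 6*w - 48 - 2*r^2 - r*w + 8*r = -2*r^2 + 30*r + w*(6 - r) - 108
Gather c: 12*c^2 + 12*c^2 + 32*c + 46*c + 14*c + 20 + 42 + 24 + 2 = 24*c^2 + 92*c + 88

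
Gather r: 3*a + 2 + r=3*a + r + 2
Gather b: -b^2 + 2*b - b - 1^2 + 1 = -b^2 + b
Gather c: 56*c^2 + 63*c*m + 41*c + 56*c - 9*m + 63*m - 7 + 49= 56*c^2 + c*(63*m + 97) + 54*m + 42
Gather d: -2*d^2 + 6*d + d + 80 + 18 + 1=-2*d^2 + 7*d + 99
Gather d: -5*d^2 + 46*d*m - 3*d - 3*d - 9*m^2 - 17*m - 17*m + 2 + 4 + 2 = -5*d^2 + d*(46*m - 6) - 9*m^2 - 34*m + 8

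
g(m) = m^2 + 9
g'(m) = 2*m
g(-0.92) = 9.85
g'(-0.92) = -1.84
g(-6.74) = 54.43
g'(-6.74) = -13.48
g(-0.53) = 9.28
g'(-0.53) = -1.06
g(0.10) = 9.01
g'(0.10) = 0.20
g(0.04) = 9.00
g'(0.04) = 0.08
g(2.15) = 13.62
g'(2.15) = 4.30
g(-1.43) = 11.04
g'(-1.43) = -2.86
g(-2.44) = 14.95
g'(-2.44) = -4.88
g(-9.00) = 90.00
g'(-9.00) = -18.00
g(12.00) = 153.00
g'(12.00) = 24.00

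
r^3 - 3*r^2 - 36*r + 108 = (r - 6)*(r - 3)*(r + 6)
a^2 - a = a*(a - 1)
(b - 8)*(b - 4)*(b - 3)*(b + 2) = b^4 - 13*b^3 + 38*b^2 + 40*b - 192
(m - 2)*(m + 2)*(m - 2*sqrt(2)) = m^3 - 2*sqrt(2)*m^2 - 4*m + 8*sqrt(2)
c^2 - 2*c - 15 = (c - 5)*(c + 3)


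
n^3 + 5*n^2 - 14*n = n*(n - 2)*(n + 7)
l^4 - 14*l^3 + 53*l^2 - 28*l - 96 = (l - 8)*(l - 4)*(l - 3)*(l + 1)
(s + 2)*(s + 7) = s^2 + 9*s + 14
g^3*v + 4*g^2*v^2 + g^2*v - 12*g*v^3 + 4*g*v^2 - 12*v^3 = (g - 2*v)*(g + 6*v)*(g*v + v)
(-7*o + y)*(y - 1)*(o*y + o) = -7*o^2*y^2 + 7*o^2 + o*y^3 - o*y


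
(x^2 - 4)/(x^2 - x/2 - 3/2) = 2*(4 - x^2)/(-2*x^2 + x + 3)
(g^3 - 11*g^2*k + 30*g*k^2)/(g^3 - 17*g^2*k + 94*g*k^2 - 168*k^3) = g*(g - 5*k)/(g^2 - 11*g*k + 28*k^2)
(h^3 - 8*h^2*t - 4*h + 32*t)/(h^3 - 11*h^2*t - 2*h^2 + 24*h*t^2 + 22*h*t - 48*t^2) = (-h - 2)/(-h + 3*t)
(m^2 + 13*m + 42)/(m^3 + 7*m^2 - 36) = (m + 7)/(m^2 + m - 6)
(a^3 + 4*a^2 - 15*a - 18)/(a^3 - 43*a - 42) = (a - 3)/(a - 7)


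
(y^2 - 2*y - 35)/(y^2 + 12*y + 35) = (y - 7)/(y + 7)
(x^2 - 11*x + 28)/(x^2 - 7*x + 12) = (x - 7)/(x - 3)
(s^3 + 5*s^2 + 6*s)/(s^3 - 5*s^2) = (s^2 + 5*s + 6)/(s*(s - 5))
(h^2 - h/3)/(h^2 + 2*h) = (h - 1/3)/(h + 2)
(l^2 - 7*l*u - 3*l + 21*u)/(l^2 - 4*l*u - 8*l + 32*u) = (l^2 - 7*l*u - 3*l + 21*u)/(l^2 - 4*l*u - 8*l + 32*u)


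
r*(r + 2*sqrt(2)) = r^2 + 2*sqrt(2)*r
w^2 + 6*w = w*(w + 6)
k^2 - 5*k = k*(k - 5)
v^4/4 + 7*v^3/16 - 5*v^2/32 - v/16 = v*(v/4 + 1/2)*(v - 1/2)*(v + 1/4)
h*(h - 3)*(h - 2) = h^3 - 5*h^2 + 6*h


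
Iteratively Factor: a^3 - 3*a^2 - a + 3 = (a - 1)*(a^2 - 2*a - 3) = (a - 3)*(a - 1)*(a + 1)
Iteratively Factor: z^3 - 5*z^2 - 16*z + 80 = (z - 4)*(z^2 - z - 20) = (z - 4)*(z + 4)*(z - 5)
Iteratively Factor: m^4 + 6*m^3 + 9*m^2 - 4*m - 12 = (m - 1)*(m^3 + 7*m^2 + 16*m + 12) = (m - 1)*(m + 3)*(m^2 + 4*m + 4) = (m - 1)*(m + 2)*(m + 3)*(m + 2)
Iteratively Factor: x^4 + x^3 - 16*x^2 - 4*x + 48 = (x - 3)*(x^3 + 4*x^2 - 4*x - 16) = (x - 3)*(x - 2)*(x^2 + 6*x + 8) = (x - 3)*(x - 2)*(x + 2)*(x + 4)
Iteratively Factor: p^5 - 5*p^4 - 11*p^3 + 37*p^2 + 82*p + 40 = (p + 1)*(p^4 - 6*p^3 - 5*p^2 + 42*p + 40) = (p + 1)^2*(p^3 - 7*p^2 + 2*p + 40) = (p - 5)*(p + 1)^2*(p^2 - 2*p - 8) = (p - 5)*(p + 1)^2*(p + 2)*(p - 4)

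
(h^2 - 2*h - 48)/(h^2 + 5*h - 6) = (h - 8)/(h - 1)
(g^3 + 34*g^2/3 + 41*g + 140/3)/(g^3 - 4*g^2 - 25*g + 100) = (3*g^2 + 19*g + 28)/(3*(g^2 - 9*g + 20))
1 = 1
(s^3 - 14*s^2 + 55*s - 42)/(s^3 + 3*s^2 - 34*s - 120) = (s^2 - 8*s + 7)/(s^2 + 9*s + 20)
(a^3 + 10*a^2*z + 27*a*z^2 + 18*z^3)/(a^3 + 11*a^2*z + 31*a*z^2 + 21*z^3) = (a + 6*z)/(a + 7*z)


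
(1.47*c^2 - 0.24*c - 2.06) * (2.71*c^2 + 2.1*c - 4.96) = 3.9837*c^4 + 2.4366*c^3 - 13.3778*c^2 - 3.1356*c + 10.2176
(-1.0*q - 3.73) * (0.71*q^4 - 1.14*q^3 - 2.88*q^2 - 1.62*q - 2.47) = -0.71*q^5 - 1.5083*q^4 + 7.1322*q^3 + 12.3624*q^2 + 8.5126*q + 9.2131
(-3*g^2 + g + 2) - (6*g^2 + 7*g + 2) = -9*g^2 - 6*g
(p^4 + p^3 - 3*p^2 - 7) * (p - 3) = p^5 - 2*p^4 - 6*p^3 + 9*p^2 - 7*p + 21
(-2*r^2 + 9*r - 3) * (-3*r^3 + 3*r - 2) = 6*r^5 - 27*r^4 + 3*r^3 + 31*r^2 - 27*r + 6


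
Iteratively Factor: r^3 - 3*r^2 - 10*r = (r - 5)*(r^2 + 2*r) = r*(r - 5)*(r + 2)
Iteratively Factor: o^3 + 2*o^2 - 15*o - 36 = (o - 4)*(o^2 + 6*o + 9) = (o - 4)*(o + 3)*(o + 3)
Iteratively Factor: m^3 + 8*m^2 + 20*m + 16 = (m + 4)*(m^2 + 4*m + 4) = (m + 2)*(m + 4)*(m + 2)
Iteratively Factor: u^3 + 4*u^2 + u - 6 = (u + 2)*(u^2 + 2*u - 3) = (u + 2)*(u + 3)*(u - 1)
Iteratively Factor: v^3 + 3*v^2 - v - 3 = (v + 3)*(v^2 - 1) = (v + 1)*(v + 3)*(v - 1)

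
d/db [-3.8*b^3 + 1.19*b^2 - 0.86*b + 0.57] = -11.4*b^2 + 2.38*b - 0.86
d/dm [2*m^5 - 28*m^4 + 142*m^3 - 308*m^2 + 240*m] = 10*m^4 - 112*m^3 + 426*m^2 - 616*m + 240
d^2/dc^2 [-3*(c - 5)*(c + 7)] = -6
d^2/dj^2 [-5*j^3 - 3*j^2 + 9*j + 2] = -30*j - 6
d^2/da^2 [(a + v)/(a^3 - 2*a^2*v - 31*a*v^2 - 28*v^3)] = 2*(-3*a^2 + 9*a*v - 37*v^2)/(-a^6 + 9*a^5*v + 57*a^4*v^2 - 477*a^3*v^3 - 1596*a^2*v^4 + 7056*a*v^5 + 21952*v^6)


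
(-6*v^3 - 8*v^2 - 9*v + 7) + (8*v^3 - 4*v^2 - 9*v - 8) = 2*v^3 - 12*v^2 - 18*v - 1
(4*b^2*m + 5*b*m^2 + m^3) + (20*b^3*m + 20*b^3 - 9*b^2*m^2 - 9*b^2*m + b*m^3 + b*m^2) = 20*b^3*m + 20*b^3 - 9*b^2*m^2 - 5*b^2*m + b*m^3 + 6*b*m^2 + m^3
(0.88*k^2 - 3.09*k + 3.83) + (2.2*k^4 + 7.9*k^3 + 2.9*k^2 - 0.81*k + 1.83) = 2.2*k^4 + 7.9*k^3 + 3.78*k^2 - 3.9*k + 5.66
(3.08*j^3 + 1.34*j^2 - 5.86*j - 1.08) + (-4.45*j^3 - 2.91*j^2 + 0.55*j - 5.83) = -1.37*j^3 - 1.57*j^2 - 5.31*j - 6.91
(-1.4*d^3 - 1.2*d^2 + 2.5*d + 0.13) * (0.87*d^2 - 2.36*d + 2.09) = -1.218*d^5 + 2.26*d^4 + 2.081*d^3 - 8.2949*d^2 + 4.9182*d + 0.2717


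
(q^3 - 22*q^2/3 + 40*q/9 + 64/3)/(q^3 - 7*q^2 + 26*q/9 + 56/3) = (3*q - 8)/(3*q - 7)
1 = 1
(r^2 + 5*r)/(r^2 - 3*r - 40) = r/(r - 8)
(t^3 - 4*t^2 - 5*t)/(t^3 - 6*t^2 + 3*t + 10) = t/(t - 2)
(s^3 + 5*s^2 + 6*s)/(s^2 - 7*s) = (s^2 + 5*s + 6)/(s - 7)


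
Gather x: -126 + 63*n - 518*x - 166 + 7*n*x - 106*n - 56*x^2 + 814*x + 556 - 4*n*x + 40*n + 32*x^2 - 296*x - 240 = 3*n*x - 3*n - 24*x^2 + 24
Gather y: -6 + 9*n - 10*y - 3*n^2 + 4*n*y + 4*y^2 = -3*n^2 + 9*n + 4*y^2 + y*(4*n - 10) - 6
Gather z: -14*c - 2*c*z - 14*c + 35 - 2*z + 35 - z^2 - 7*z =-28*c - z^2 + z*(-2*c - 9) + 70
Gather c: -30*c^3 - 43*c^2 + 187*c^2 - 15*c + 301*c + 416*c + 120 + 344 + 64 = -30*c^3 + 144*c^2 + 702*c + 528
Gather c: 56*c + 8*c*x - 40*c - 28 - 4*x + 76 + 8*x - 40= c*(8*x + 16) + 4*x + 8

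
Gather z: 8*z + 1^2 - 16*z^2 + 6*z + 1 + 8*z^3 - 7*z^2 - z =8*z^3 - 23*z^2 + 13*z + 2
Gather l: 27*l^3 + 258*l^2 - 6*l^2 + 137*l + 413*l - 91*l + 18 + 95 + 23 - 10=27*l^3 + 252*l^2 + 459*l + 126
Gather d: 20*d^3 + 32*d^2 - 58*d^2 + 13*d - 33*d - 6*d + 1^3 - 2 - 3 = 20*d^3 - 26*d^2 - 26*d - 4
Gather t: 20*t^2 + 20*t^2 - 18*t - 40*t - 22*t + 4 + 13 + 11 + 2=40*t^2 - 80*t + 30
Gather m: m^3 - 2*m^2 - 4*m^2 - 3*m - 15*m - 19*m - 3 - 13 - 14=m^3 - 6*m^2 - 37*m - 30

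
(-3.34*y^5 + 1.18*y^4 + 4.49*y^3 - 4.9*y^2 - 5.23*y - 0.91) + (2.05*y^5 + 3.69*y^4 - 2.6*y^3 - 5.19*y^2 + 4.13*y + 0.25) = -1.29*y^5 + 4.87*y^4 + 1.89*y^3 - 10.09*y^2 - 1.1*y - 0.66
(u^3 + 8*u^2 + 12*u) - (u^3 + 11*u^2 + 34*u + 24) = -3*u^2 - 22*u - 24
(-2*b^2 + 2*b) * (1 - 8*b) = 16*b^3 - 18*b^2 + 2*b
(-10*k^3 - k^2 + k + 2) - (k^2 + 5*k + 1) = -10*k^3 - 2*k^2 - 4*k + 1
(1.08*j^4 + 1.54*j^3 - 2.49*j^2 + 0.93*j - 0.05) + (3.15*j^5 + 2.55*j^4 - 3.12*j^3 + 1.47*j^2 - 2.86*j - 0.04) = 3.15*j^5 + 3.63*j^4 - 1.58*j^3 - 1.02*j^2 - 1.93*j - 0.09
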